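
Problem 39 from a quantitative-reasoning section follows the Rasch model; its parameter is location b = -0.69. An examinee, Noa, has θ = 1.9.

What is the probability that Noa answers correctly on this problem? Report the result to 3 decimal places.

0.930

P(θ) = 1 / (1 + exp(−(θ − b)))
Exponent: (1.9 − (-0.69)) = 2.5900
1/(1 + e^{-2.5900}) = 0.9302
P = 0.9302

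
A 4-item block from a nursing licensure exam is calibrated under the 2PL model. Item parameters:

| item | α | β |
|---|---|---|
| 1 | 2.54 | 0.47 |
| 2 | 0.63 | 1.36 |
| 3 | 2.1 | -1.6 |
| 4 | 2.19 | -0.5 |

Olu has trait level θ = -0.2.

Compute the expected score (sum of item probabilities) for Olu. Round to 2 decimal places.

2.03

P(θ) = 1 / (1 + exp(−α(θ − β)))
P_1 = 1/(1+e^{1.7018}) = 0.1542
P_2 = 1/(1+e^{0.9828}) = 0.2723
P_3 = 1/(1+e^{-2.9400}) = 0.9498
P_4 = 1/(1+e^{-0.6570}) = 0.6586
E[score] = 0.1542 + 0.2723 + 0.9498 + 0.6586 = 2.0349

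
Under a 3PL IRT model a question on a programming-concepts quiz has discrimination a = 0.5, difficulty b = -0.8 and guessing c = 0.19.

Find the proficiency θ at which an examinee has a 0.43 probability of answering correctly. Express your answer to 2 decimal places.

-2.53

P(θ) = c + (1 − c) · 1 / (1 + exp(−a(θ − b)))
Remove guessing floor: (0.43 − 0.19)/(1 − 0.19) = 0.2963
logit = ln(0.2963/0.7037) = -0.8650
θ = b + logit/(a) = -0.8 + (-0.8650)/0.5000 = -2.5300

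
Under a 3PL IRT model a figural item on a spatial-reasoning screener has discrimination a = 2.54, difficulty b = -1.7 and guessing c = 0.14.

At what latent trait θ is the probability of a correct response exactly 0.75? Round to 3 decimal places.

-1.349

P(θ) = c + (1 − c) · 1 / (1 + exp(−a(θ − b)))
Remove guessing floor: (0.75 − 0.14)/(1 − 0.14) = 0.7093
logit = ln(0.7093/0.2907) = 0.8920
θ = b + logit/(a) = -1.7 + 0.8920/2.5400 = -1.3488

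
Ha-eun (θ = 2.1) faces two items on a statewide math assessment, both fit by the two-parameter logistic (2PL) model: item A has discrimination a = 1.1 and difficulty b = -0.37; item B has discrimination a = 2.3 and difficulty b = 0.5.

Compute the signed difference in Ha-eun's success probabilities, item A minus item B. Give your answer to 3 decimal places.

-0.037

P(θ) = 1 / (1 + exp(−a(θ − b)))
P_A = 0.9380
P_B = 0.9754
P_A − P_B = -0.0374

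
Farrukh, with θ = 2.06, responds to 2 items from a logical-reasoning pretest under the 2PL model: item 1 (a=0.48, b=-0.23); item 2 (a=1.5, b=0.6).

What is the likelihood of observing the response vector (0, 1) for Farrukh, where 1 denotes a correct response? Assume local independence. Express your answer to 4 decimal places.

P(θ) = 1 / (1 + exp(−a(θ − b)))
P_1 = 1/(1+e^{-1.0992}) = 0.7501
P_2 = 1/(1+e^{-2.1900}) = 0.8993
L = (1−P_1) × P_2 = 0.2499 × 0.8993 = 0.22474

0.2247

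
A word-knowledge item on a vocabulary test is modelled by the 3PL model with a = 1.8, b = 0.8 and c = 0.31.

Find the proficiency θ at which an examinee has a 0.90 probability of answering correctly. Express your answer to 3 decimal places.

P(θ) = c + (1 − c) · 1 / (1 + exp(−a(θ − b)))
Remove guessing floor: (0.90 − 0.31)/(1 − 0.31) = 0.8551
logit = ln(0.8551/0.1449) = 1.7750
θ = b + logit/(a) = 0.8 + 1.7750/1.8000 = 1.7861

1.786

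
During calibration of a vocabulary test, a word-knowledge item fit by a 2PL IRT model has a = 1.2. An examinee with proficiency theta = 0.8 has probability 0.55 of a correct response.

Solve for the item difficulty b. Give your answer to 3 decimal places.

0.633

P(theta) = 1 / (1 + exp(−a(theta − b)))
logit(0.55) = ln(0.55/0.45) = 0.2007
b = theta − logit/(a) = 0.8 − 0.2007/1.2000 = 0.6328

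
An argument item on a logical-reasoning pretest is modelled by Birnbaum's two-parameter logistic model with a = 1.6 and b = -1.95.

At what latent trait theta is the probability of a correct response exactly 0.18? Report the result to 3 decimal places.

P(theta) = 1 / (1 + exp(−a(theta − b)))
logit = ln(0.1800/0.8200) = -1.5163
theta = b + logit/(a) = -1.95 + (-1.5163)/1.6000 = -2.8977

-2.898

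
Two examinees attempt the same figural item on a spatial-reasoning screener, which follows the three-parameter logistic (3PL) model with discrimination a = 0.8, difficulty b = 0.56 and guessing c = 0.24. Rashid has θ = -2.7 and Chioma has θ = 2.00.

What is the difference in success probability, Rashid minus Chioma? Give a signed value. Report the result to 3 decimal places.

-0.525

P(θ) = c + (1 − c) · 1 / (1 + exp(−a(θ − b)))
P(Rashid) = 0.2922  [exponent -2.6080]
P(Chioma) = 0.8175  [exponent 1.1520]
Difference = 0.2922 − 0.8175 = -0.5254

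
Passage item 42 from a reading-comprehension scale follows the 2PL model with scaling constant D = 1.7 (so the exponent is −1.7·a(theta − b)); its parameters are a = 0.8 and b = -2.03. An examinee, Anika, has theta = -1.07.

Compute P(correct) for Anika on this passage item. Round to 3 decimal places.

P(theta) = 1 / (1 + exp(−D·a(theta − b)))
Exponent: 1.7 × 0.8 × (-1.07 − (-2.03)) = 1.3056
1/(1 + e^{-1.3056}) = 0.7868
P = 0.7868

0.787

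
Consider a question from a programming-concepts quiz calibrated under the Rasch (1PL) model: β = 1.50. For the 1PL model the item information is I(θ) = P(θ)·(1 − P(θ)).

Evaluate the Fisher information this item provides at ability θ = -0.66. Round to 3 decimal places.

0.093

P = 1/(1+e^{2.1600}) = 0.1034
P(1−P) = 0.1034 × 0.8966 = 0.0927
I = P(1−P) = 0.09271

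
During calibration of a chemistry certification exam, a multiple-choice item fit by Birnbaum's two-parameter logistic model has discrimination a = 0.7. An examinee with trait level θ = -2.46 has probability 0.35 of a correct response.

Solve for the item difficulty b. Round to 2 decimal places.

-1.58

P(θ) = 1 / (1 + exp(−a(θ − b)))
logit(0.35) = ln(0.35/0.65) = -0.6190
b = θ − logit/(a) = -2.46 − (-0.6190)/0.7000 = -1.5757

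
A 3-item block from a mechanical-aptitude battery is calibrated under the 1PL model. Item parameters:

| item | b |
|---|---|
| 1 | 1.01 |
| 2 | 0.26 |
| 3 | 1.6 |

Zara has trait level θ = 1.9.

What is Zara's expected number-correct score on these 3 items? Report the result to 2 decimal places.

2.12

P(θ) = 1 / (1 + exp(−(θ − b)))
P_1 = 1/(1+e^{-0.8900}) = 0.7089
P_2 = 1/(1+e^{-1.6400}) = 0.8375
P_3 = 1/(1+e^{-0.3000}) = 0.5744
E[score] = 0.7089 + 0.8375 + 0.5744 = 2.1209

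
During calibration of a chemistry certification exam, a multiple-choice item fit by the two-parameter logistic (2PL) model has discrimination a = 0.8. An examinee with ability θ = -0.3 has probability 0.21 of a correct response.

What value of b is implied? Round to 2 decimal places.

1.36

P(θ) = 1 / (1 + exp(−a(θ − b)))
logit(0.21) = ln(0.21/0.79) = -1.3249
b = θ − logit/(a) = -0.3 − (-1.3249)/0.8000 = 1.3562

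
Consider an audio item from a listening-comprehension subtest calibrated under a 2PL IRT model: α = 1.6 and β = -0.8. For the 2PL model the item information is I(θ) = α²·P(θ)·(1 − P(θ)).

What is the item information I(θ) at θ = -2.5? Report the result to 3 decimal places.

P = 1/(1+e^{2.7200}) = 0.0618
P(1−P) = 0.0618 × 0.9382 = 0.0580
I = α² × P(1−P) = 1.6² × 0.0580 = 0.14844

0.148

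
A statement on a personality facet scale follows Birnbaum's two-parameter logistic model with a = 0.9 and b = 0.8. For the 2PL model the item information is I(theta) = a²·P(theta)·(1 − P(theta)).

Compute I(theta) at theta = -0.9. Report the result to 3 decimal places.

P = 1/(1+e^{1.5300}) = 0.1780
P(1−P) = 0.1780 × 0.8220 = 0.1463
I = a² × P(1−P) = 0.9² × 0.1463 = 0.11851

0.119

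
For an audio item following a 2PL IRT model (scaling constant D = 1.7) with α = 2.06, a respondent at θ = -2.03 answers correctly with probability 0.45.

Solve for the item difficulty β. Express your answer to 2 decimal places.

P(θ) = 1 / (1 + exp(−D·α(θ − β)))
logit(0.45) = ln(0.45/0.55) = -0.2007
β = θ − logit/(1.7·α) = -2.03 − (-0.2007)/3.5020 = -1.9727

-1.97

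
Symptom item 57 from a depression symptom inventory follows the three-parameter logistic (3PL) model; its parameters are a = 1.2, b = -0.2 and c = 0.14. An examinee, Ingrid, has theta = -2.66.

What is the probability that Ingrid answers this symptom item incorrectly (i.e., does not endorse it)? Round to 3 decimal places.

0.817

P(theta) = c + (1 − c) · 1 / (1 + exp(−a(theta − b)))
Exponent: 1.2 × (-2.66 − (-0.2)) = -2.9520
1/(1 + e^{2.9520}) = 0.0496
P = 0.14 + 0.86 × 0.0496 = 0.1827
P(incorrect) = 1 − 0.1827 = 0.8173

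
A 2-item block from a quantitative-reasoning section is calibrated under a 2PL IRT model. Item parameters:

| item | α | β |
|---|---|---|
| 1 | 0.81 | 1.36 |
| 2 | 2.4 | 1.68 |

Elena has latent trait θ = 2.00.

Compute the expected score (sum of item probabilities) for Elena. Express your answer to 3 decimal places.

1.310

P(θ) = 1 / (1 + exp(−α(θ − β)))
P_1 = 1/(1+e^{-0.5184}) = 0.6268
P_2 = 1/(1+e^{-0.7680}) = 0.6831
E[score] = 0.6268 + 0.6831 = 1.3099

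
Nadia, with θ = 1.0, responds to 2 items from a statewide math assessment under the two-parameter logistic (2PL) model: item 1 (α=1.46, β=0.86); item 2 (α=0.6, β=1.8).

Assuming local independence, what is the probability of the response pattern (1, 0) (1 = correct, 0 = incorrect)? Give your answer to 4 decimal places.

0.3403

P(θ) = 1 / (1 + exp(−α(θ − β)))
P_1 = 1/(1+e^{-0.2044}) = 0.5509
P_2 = 1/(1+e^{0.4800}) = 0.3823
L = P_1 × (1−P_2) = 0.5509 × 0.6177 = 0.34033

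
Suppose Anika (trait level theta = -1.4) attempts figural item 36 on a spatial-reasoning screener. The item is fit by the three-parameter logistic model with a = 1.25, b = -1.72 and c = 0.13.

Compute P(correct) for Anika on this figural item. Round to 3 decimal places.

0.651

P(theta) = c + (1 − c) · 1 / (1 + exp(−a(theta − b)))
Exponent: 1.25 × (-1.4 − (-1.72)) = 0.4000
1/(1 + e^{-0.4000}) = 0.5987
P = 0.13 + 0.87 × 0.5987 = 0.6509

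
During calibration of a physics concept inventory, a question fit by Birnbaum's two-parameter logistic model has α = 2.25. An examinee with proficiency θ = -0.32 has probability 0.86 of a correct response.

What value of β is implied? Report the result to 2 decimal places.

-1.13

P(θ) = 1 / (1 + exp(−α(θ − β)))
logit(0.86) = ln(0.86/0.14) = 1.8153
β = θ − logit/(α) = -0.32 − 1.8153/2.2500 = -1.1268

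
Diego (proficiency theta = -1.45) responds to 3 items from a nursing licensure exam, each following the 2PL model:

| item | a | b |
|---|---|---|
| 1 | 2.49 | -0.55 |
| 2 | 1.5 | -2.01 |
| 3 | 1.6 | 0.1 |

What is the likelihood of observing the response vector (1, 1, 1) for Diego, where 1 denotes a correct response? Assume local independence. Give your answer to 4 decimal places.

0.0052

P(theta) = 1 / (1 + exp(−a(theta − b)))
P_1 = 1/(1+e^{2.2410}) = 0.0961
P_2 = 1/(1+e^{-0.8400}) = 0.6985
P_3 = 1/(1+e^{2.4800}) = 0.0773
L = P_1 × P_2 × P_3 = 0.0961 × 0.6985 × 0.0773 = 0.00519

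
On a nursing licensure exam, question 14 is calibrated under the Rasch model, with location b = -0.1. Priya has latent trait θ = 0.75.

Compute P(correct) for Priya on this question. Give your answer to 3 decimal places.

P(θ) = 1 / (1 + exp(−(θ − b)))
Exponent: (0.75 − (-0.1)) = 0.8500
1/(1 + e^{-0.8500}) = 0.7006
P = 0.7006

0.701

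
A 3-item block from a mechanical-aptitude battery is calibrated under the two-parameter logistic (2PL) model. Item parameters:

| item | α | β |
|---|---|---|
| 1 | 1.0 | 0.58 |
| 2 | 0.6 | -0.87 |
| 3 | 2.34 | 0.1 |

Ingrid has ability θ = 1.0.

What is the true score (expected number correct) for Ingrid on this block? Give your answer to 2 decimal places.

P(θ) = 1 / (1 + exp(−α(θ − β)))
P_1 = 1/(1+e^{-0.4200}) = 0.6035
P_2 = 1/(1+e^{-1.1220}) = 0.7544
P_3 = 1/(1+e^{-2.1060}) = 0.8915
E[score] = 0.6035 + 0.7544 + 0.8915 = 2.2493

2.25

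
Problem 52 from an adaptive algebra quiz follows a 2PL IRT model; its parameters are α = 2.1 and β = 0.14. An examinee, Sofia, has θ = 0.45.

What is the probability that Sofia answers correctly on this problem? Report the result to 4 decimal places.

P(θ) = 1 / (1 + exp(−α(θ − β)))
Exponent: 2.1 × (0.45 − 0.14) = 0.6510
1/(1 + e^{-0.6510}) = 0.6572

0.6572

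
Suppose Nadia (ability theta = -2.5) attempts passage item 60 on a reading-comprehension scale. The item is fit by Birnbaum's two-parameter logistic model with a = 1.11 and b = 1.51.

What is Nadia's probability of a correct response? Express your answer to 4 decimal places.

0.0115

P(theta) = 1 / (1 + exp(−a(theta − b)))
Exponent: 1.11 × (-2.5 − 1.51) = -4.4511
1/(1 + e^{4.4511}) = 0.0115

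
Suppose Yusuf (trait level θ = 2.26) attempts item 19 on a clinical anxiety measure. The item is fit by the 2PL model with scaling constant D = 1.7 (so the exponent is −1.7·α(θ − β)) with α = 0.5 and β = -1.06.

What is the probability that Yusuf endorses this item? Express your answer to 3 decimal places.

0.944

P(θ) = 1 / (1 + exp(−D·α(θ − β)))
Exponent: 1.7 × 0.5 × (2.26 − (-1.06)) = 2.8220
1/(1 + e^{-2.8220}) = 0.9439
P = 0.9439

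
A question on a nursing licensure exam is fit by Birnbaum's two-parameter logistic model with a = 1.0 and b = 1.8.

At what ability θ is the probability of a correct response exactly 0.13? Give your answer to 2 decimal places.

P(θ) = 1 / (1 + exp(−a(θ − b)))
logit = ln(0.1300/0.8700) = -1.9010
θ = b + logit/(a) = 1.8 + (-1.9010)/1.0000 = -0.1010

-0.10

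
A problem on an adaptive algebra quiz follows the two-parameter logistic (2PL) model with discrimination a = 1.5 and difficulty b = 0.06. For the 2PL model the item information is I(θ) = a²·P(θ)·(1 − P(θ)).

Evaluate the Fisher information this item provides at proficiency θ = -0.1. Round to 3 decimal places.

0.554

P = 1/(1+e^{0.2400}) = 0.4403
P(1−P) = 0.4403 × 0.5597 = 0.2464
I = a² × P(1−P) = 1.5² × 0.2464 = 0.55448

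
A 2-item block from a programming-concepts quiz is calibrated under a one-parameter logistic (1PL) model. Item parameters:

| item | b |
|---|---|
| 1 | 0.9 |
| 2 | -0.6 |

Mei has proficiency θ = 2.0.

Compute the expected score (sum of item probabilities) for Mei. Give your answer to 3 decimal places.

1.681

P(θ) = 1 / (1 + exp(−(θ − b)))
P_1 = 1/(1+e^{-1.1000}) = 0.7503
P_2 = 1/(1+e^{-2.6000}) = 0.9309
E[score] = 0.7503 + 0.9309 = 1.6811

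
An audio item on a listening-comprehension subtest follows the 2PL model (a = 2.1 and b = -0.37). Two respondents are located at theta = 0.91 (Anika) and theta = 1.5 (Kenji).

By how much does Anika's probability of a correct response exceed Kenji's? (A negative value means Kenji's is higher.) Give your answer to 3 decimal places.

-0.044

P(theta) = 1 / (1 + exp(−a(theta − b)))
P(Anika) = 0.9363  [exponent 2.6880]
P(Kenji) = 0.9807  [exponent 3.9270]
Difference = 0.9363 − 0.9807 = -0.0444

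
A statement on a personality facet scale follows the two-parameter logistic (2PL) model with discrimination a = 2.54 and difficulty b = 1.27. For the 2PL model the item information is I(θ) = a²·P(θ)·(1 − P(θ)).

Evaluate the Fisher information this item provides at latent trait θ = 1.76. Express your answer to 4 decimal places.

P = 1/(1+e^{-1.2446}) = 0.7764
P(1−P) = 0.7764 × 0.2236 = 0.1736
I = a² × P(1−P) = 2.54² × 0.1736 = 1.12015

1.1201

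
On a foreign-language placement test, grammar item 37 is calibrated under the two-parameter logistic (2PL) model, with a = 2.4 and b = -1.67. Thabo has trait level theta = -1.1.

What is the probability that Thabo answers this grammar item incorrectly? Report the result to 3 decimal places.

P(theta) = 1 / (1 + exp(−a(theta − b)))
Exponent: 2.4 × (-1.1 − (-1.67)) = 1.3680
1/(1 + e^{-1.3680}) = 0.7971
P(incorrect) = 1 − 0.7971 = 0.2029

0.203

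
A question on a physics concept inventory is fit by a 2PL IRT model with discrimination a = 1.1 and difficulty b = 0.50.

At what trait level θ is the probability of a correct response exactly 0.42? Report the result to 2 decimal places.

P(θ) = 1 / (1 + exp(−a(θ − b)))
logit = ln(0.4200/0.5800) = -0.3228
θ = b + logit/(a) = 0.50 + (-0.3228)/1.1000 = 0.2066

0.21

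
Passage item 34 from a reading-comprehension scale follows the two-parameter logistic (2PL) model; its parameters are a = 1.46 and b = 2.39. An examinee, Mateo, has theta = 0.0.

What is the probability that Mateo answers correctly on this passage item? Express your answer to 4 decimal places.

0.0296

P(theta) = 1 / (1 + exp(−a(theta − b)))
Exponent: 1.46 × (0.0 − 2.39) = -3.4894
1/(1 + e^{3.4894}) = 0.0296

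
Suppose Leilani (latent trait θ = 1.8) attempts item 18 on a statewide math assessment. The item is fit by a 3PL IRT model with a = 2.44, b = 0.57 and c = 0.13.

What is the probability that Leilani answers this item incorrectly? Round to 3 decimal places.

0.041

P(θ) = c + (1 − c) · 1 / (1 + exp(−a(θ − b)))
Exponent: 2.44 × (1.8 − 0.57) = 3.0012
1/(1 + e^{-3.0012}) = 0.9526
P = 0.13 + 0.87 × 0.9526 = 0.9588
P(incorrect) = 1 − 0.9588 = 0.0412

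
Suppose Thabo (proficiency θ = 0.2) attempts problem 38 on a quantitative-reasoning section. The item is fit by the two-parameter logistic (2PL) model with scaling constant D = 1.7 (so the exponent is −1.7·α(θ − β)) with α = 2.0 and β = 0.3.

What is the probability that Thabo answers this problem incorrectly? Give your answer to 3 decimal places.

0.584

P(θ) = 1 / (1 + exp(−D·α(θ − β)))
Exponent: 1.7 × 2.0 × (0.2 − 0.3) = -0.3400
1/(1 + e^{0.3400}) = 0.4158
P = 0.4158
P(incorrect) = 1 − 0.4158 = 0.5842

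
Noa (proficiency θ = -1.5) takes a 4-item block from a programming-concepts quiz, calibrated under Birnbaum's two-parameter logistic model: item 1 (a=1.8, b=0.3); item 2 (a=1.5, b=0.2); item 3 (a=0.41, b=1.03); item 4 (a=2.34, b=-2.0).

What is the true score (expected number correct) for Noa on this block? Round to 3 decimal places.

P(θ) = 1 / (1 + exp(−a(θ − b)))
P_1 = 1/(1+e^{3.2400}) = 0.0377
P_2 = 1/(1+e^{2.5500}) = 0.0724
P_3 = 1/(1+e^{1.0373}) = 0.2617
P_4 = 1/(1+e^{-1.1700}) = 0.7631
E[score] = 0.0377 + 0.0724 + 0.2617 + 0.7631 = 1.1349

1.135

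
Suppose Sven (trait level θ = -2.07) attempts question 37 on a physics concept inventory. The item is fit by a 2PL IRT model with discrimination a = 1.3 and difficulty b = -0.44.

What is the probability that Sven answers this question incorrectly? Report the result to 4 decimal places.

0.8927

P(θ) = 1 / (1 + exp(−a(θ − b)))
Exponent: 1.3 × (-2.07 − (-0.44)) = -2.1190
1/(1 + e^{2.1190}) = 0.1073
P(incorrect) = 1 − 0.1073 = 0.8927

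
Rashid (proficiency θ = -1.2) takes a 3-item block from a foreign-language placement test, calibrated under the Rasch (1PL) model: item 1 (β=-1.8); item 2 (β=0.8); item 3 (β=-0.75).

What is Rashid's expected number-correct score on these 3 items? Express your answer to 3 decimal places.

P(θ) = 1 / (1 + exp(−(θ − β)))
P_1 = 1/(1+e^{-0.6000}) = 0.6457
P_2 = 1/(1+e^{2.0000}) = 0.1192
P_3 = 1/(1+e^{0.4500}) = 0.3894
E[score] = 0.6457 + 0.1192 + 0.3894 = 1.1542

1.154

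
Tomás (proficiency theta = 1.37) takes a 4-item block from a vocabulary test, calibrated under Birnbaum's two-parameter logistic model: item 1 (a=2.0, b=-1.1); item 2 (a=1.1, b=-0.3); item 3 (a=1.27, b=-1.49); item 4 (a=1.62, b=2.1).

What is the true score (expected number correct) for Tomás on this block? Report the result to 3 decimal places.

P(theta) = 1 / (1 + exp(−a(theta − b)))
P_1 = 1/(1+e^{-4.9400}) = 0.9929
P_2 = 1/(1+e^{-1.8370}) = 0.8626
P_3 = 1/(1+e^{-3.6322}) = 0.9742
P_4 = 1/(1+e^{1.1826}) = 0.2346
E[score] = 0.9929 + 0.8626 + 0.9742 + 0.2346 = 3.0643

3.064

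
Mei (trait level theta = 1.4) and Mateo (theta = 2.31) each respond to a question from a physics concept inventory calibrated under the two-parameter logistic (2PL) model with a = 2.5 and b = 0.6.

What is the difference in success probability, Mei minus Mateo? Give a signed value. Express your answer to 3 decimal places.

-0.105

P(theta) = 1 / (1 + exp(−a(theta − b)))
P(Mei) = 0.8808  [exponent 2.0000]
P(Mateo) = 0.9863  [exponent 4.2750]
Difference = 0.8808 − 0.9863 = -0.1055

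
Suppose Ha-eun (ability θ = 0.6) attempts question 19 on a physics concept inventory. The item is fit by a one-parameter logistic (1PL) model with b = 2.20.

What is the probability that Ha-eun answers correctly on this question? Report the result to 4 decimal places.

0.1680

P(θ) = 1 / (1 + exp(−(θ − b)))
Exponent: (0.6 − 2.20) = -1.6000
1/(1 + e^{1.6000}) = 0.1680
P = 0.1680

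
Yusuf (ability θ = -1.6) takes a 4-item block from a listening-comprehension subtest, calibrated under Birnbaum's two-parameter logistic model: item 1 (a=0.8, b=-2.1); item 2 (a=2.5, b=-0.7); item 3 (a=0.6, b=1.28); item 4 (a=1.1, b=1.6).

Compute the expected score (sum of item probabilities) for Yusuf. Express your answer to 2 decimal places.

0.87

P(θ) = 1 / (1 + exp(−a(θ − b)))
P_1 = 1/(1+e^{-0.4000}) = 0.5987
P_2 = 1/(1+e^{2.2500}) = 0.0953
P_3 = 1/(1+e^{1.7280}) = 0.1508
P_4 = 1/(1+e^{3.5200}) = 0.0287
E[score] = 0.5987 + 0.0953 + 0.1508 + 0.0287 = 0.8736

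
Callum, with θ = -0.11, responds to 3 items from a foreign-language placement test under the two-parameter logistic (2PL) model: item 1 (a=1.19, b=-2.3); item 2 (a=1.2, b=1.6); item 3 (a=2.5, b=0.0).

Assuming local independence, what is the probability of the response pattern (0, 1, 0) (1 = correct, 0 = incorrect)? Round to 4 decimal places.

0.0044

P(θ) = 1 / (1 + exp(−a(θ − b)))
P_1 = 1/(1+e^{-2.6061}) = 0.9313
P_2 = 1/(1+e^{2.0520}) = 0.1139
P_3 = 1/(1+e^{0.2750}) = 0.4317
L = (1−P_1) × P_2 × (1−P_3) = 0.0687 × 0.1139 × 0.5683 = 0.00445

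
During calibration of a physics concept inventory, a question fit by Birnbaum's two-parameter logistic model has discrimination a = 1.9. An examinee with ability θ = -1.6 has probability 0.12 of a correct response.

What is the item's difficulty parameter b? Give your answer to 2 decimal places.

-0.55

P(θ) = 1 / (1 + exp(−a(θ − b)))
logit(0.12) = ln(0.12/0.88) = -1.9924
b = θ − logit/(a) = -1.6 − (-1.9924)/1.9000 = -0.5514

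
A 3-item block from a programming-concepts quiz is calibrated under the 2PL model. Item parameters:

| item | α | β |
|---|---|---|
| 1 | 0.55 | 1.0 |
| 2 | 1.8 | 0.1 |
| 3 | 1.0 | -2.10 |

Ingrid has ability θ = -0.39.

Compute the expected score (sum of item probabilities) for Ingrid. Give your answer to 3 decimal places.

1.457

P(θ) = 1 / (1 + exp(−α(θ − β)))
P_1 = 1/(1+e^{0.7645}) = 0.3177
P_2 = 1/(1+e^{0.8820}) = 0.2928
P_3 = 1/(1+e^{-1.7100}) = 0.8468
E[score] = 0.3177 + 0.2928 + 0.8468 = 1.4573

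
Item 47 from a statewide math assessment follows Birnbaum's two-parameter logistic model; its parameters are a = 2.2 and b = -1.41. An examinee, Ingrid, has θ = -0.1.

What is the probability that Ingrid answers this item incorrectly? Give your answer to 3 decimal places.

0.053

P(θ) = 1 / (1 + exp(−a(θ − b)))
Exponent: 2.2 × (-0.1 − (-1.41)) = 2.8820
1/(1 + e^{-2.8820}) = 0.9469
P(incorrect) = 1 − 0.9469 = 0.0531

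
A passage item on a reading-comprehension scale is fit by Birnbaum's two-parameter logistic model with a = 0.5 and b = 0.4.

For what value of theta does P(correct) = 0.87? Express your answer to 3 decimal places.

P(theta) = 1 / (1 + exp(−a(theta − b)))
logit = ln(0.8700/0.1300) = 1.9010
theta = b + logit/(a) = 0.4 + 1.9010/0.5000 = 4.2019

4.202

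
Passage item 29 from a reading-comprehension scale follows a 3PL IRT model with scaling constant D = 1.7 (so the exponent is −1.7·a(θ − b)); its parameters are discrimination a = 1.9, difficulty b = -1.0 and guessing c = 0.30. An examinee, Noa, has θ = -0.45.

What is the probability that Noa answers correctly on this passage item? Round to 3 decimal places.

0.899

P(θ) = c + (1 − c) · 1 / (1 + exp(−D·a(θ − b)))
Exponent: 1.7 × 1.9 × (-0.45 − (-1.0)) = 1.7765
1/(1 + e^{-1.7765}) = 0.8553
P = 0.30 + 0.70 × 0.8553 = 0.8987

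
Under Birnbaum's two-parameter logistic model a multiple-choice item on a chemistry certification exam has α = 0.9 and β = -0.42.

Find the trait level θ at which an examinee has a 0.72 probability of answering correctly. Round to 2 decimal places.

P(θ) = 1 / (1 + exp(−α(θ − β)))
logit = ln(0.7200/0.2800) = 0.9445
θ = β + logit/(α) = -0.42 + 0.9445/0.9000 = 0.6294

0.63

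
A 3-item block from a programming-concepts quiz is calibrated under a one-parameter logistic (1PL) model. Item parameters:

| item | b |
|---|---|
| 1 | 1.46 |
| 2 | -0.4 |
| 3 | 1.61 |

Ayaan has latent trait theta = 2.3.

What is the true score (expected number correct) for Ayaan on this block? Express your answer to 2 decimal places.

2.30

P(theta) = 1 / (1 + exp(−(theta − b)))
P_1 = 1/(1+e^{-0.8400}) = 0.6985
P_2 = 1/(1+e^{-2.7000}) = 0.9370
P_3 = 1/(1+e^{-0.6900}) = 0.6660
E[score] = 0.6985 + 0.9370 + 0.6660 = 2.3015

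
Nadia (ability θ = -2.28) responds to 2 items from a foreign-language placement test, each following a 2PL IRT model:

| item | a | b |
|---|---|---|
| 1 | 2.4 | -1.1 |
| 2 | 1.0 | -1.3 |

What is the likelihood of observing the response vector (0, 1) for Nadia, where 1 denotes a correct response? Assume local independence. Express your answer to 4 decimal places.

0.2577

P(θ) = 1 / (1 + exp(−a(θ − b)))
P_1 = 1/(1+e^{2.8320}) = 0.0556
P_2 = 1/(1+e^{0.9800}) = 0.2729
L = (1−P_1) × P_2 = 0.9444 × 0.2729 = 0.25771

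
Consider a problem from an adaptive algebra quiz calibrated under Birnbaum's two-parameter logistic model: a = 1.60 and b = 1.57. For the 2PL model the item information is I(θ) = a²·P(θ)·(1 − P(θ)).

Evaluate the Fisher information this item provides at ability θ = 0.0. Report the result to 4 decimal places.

P = 1/(1+e^{2.5120}) = 0.0750
P(1−P) = 0.0750 × 0.9250 = 0.0694
I = a² × P(1−P) = 1.60² × 0.0694 = 0.17765

0.1776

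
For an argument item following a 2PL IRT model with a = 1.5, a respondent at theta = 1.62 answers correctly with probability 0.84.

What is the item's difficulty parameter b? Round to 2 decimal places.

0.51

P(theta) = 1 / (1 + exp(−a(theta − b)))
logit(0.84) = ln(0.84/0.16) = 1.6582
b = theta − logit/(a) = 1.62 − 1.6582/1.5000 = 0.5145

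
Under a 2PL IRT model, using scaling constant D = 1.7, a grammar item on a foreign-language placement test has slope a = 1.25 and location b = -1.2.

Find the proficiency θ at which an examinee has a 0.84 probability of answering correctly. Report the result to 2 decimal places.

-0.42

P(θ) = 1 / (1 + exp(−D·a(θ − b)))
logit = ln(0.8400/0.1600) = 1.6582
θ = b + logit/(1.7·a) = -1.2 + 1.6582/2.1250 = -0.4197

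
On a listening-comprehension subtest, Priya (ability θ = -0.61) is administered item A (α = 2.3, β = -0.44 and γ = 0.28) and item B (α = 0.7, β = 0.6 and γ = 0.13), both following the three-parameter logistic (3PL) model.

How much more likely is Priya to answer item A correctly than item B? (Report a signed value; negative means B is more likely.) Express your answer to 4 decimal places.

P(θ) = γ + (1 − γ) · 1 / (1 + exp(−α(θ − β)))
P_A = 0.5705
P_B = 0.3911
P_A − P_B = 0.1794

0.1794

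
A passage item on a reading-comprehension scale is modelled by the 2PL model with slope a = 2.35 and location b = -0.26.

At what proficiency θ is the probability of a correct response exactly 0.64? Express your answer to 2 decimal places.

-0.02

P(θ) = 1 / (1 + exp(−a(θ − b)))
logit = ln(0.6400/0.3600) = 0.5754
θ = b + logit/(a) = -0.26 + 0.5754/2.3500 = -0.0152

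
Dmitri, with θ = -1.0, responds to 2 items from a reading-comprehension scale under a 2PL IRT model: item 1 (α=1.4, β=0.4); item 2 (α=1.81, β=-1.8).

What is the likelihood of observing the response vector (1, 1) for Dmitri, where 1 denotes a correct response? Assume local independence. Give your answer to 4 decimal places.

0.1000

P(θ) = 1 / (1 + exp(−α(θ − β)))
P_1 = 1/(1+e^{1.9600}) = 0.1235
P_2 = 1/(1+e^{-1.4480}) = 0.8097
L = P_1 × P_2 = 0.1235 × 0.8097 = 0.09997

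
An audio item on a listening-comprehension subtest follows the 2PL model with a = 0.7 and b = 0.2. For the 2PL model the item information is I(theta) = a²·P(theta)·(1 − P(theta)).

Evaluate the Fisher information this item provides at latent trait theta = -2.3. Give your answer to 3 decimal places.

P = 1/(1+e^{1.7500}) = 0.1480
P(1−P) = 0.1480 × 0.8520 = 0.1261
I = a² × P(1−P) = 0.7² × 0.1261 = 0.06180

0.062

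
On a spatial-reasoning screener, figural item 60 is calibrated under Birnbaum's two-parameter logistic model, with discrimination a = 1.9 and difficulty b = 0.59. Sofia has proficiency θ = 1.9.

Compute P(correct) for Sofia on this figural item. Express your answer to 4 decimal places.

0.9234

P(θ) = 1 / (1 + exp(−a(θ − b)))
Exponent: 1.9 × (1.9 − 0.59) = 2.4890
1/(1 + e^{-2.4890}) = 0.9234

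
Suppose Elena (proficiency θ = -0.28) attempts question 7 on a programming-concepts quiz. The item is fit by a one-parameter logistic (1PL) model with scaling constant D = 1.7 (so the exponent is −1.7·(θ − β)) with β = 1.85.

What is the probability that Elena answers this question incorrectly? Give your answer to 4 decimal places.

P(θ) = 1 / (1 + exp(−D·(θ − β)))
Exponent: 1.7 × (-0.28 − 1.85) = -3.6210
1/(1 + e^{3.6210}) = 0.0261
P = 0.0261
P(incorrect) = 1 − 0.0261 = 0.9739

0.9739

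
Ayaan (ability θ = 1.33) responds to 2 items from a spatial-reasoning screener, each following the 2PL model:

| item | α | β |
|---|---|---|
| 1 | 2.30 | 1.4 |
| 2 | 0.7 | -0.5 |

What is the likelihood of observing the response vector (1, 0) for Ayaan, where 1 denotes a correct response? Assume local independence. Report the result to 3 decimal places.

0.100

P(θ) = 1 / (1 + exp(−α(θ − β)))
P_1 = 1/(1+e^{0.1610}) = 0.4598
P_2 = 1/(1+e^{-1.2810}) = 0.7826
L = P_1 × (1−P_2) = 0.4598 × 0.2174 = 0.09996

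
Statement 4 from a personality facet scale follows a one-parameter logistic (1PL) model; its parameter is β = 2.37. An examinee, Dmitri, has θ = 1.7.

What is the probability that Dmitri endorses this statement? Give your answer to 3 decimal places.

0.338

P(θ) = 1 / (1 + exp(−(θ − β)))
Exponent: (1.7 − 2.37) = -0.6700
1/(1 + e^{0.6700}) = 0.3385
P = 0.3385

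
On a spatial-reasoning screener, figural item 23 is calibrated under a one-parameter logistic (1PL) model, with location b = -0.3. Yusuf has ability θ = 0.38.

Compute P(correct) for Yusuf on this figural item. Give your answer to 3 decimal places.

P(θ) = 1 / (1 + exp(−(θ − b)))
Exponent: (0.38 − (-0.3)) = 0.6800
1/(1 + e^{-0.6800}) = 0.6637
P = 0.6637

0.664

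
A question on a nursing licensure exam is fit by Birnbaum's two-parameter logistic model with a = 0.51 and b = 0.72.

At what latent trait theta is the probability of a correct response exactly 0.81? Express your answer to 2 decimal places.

P(theta) = 1 / (1 + exp(−a(theta − b)))
logit = ln(0.8100/0.1900) = 1.4500
theta = b + logit/(a) = 0.72 + 1.4500/0.5100 = 3.5632

3.56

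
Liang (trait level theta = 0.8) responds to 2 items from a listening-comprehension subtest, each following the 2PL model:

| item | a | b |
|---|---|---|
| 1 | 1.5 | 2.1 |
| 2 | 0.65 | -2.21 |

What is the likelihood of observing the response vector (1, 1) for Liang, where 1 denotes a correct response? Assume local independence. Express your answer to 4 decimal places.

P(theta) = 1 / (1 + exp(−a(theta − b)))
P_1 = 1/(1+e^{1.9500}) = 0.1246
P_2 = 1/(1+e^{-1.9565}) = 0.8762
L = P_1 × P_2 = 0.1246 × 0.8762 = 0.10913

0.1091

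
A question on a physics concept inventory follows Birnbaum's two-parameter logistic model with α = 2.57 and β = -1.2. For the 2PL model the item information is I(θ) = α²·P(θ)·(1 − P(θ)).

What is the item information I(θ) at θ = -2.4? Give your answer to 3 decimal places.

0.276

P = 1/(1+e^{3.0840}) = 0.0438
P(1−P) = 0.0438 × 0.9562 = 0.0419
I = α² × P(1−P) = 2.57² × 0.0419 = 0.27646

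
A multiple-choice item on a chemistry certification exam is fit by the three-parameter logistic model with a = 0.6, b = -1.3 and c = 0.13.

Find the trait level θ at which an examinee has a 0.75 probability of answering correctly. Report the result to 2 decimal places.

0.21

P(θ) = c + (1 − c) · 1 / (1 + exp(−a(θ − b)))
Remove guessing floor: (0.75 − 0.13)/(1 − 0.13) = 0.7126
logit = ln(0.7126/0.2874) = 0.9083
θ = b + logit/(a) = -1.3 + 0.9083/0.6000 = 0.2138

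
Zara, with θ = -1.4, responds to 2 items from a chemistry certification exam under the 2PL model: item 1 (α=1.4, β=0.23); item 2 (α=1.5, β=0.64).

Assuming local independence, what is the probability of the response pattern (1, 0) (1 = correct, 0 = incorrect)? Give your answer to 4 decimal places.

P(θ) = 1 / (1 + exp(−α(θ − β)))
P_1 = 1/(1+e^{2.2820}) = 0.0926
P_2 = 1/(1+e^{3.0600}) = 0.0448
L = P_1 × (1−P_2) = 0.0926 × 0.9552 = 0.08848

0.0885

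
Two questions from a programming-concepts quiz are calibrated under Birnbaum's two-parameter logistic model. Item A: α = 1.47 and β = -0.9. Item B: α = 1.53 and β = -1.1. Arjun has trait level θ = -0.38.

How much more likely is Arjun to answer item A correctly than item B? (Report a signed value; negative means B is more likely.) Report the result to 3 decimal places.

P(θ) = 1 / (1 + exp(−α(θ − β)))
P_A = 0.6823
P_B = 0.7506
P_A − P_B = -0.0683

-0.068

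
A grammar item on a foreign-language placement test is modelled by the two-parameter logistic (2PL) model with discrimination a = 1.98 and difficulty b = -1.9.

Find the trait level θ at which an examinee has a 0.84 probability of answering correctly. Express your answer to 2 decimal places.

P(θ) = 1 / (1 + exp(−a(θ − b)))
logit = ln(0.8400/0.1600) = 1.6582
θ = b + logit/(a) = -1.9 + 1.6582/1.9800 = -1.0625

-1.06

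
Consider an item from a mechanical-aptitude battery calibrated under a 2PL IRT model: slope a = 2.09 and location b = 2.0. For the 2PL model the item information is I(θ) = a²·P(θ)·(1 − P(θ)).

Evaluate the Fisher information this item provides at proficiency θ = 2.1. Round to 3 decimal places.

P = 1/(1+e^{-0.2090}) = 0.5521
P(1−P) = 0.5521 × 0.4479 = 0.2473
I = a² × P(1−P) = 2.09² × 0.2473 = 1.08019

1.080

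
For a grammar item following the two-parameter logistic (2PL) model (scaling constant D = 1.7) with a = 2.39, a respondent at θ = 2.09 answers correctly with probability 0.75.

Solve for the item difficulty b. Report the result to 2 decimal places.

1.82

P(θ) = 1 / (1 + exp(−D·a(θ − b)))
logit(0.75) = ln(0.75/0.25) = 1.0986
b = θ − logit/(1.7·a) = 2.09 − 1.0986/4.0630 = 1.8196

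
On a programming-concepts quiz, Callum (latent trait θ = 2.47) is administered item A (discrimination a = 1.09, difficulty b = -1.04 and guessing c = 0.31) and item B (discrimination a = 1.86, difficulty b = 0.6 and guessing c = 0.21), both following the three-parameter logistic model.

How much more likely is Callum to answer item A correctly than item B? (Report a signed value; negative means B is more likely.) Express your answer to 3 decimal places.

P(θ) = c + (1 − c) · 1 / (1 + exp(−a(θ − b)))
P_A = 0.9853
P_B = 0.9763
P_A − P_B = 0.0089

0.009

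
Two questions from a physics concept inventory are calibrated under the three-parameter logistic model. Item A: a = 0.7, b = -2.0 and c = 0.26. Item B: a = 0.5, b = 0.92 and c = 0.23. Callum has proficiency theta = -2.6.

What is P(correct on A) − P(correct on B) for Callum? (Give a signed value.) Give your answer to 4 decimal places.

P(theta) = c + (1 − c) · 1 / (1 + exp(−a(theta − b)))
P_A = 0.5534
P_B = 0.3430
P_A − P_B = 0.2104

0.2104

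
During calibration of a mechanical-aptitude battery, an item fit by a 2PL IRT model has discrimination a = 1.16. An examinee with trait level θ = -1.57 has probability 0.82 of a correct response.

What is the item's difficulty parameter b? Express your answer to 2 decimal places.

-2.88

P(θ) = 1 / (1 + exp(−a(θ − b)))
logit(0.82) = ln(0.82/0.18) = 1.5163
b = θ − logit/(a) = -1.57 − 1.5163/1.1600 = -2.8772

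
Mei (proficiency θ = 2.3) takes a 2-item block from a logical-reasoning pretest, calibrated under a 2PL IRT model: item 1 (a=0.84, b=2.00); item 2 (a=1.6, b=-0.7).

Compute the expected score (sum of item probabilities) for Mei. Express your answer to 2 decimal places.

P(θ) = 1 / (1 + exp(−a(θ − b)))
P_1 = 1/(1+e^{-0.2520}) = 0.5627
P_2 = 1/(1+e^{-4.8000}) = 0.9918
E[score] = 0.5627 + 0.9918 = 1.5545

1.55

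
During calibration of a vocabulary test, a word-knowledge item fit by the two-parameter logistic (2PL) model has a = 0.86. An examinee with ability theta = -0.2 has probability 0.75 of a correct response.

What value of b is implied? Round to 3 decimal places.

-1.477

P(theta) = 1 / (1 + exp(−a(theta − b)))
logit(0.75) = ln(0.75/0.25) = 1.0986
b = theta − logit/(a) = -0.2 − 1.0986/0.8600 = -1.4775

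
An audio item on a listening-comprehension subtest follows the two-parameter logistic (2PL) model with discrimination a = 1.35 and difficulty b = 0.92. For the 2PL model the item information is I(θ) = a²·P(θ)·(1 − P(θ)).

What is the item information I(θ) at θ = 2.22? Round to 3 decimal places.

P = 1/(1+e^{-1.7550}) = 0.8526
P(1−P) = 0.8526 × 0.1474 = 0.1257
I = a² × P(1−P) = 1.35² × 0.1257 = 0.22906

0.229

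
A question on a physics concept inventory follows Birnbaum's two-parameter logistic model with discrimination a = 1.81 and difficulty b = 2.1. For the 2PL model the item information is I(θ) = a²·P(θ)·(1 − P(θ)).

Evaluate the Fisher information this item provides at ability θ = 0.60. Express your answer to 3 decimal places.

0.191

P = 1/(1+e^{2.7150}) = 0.0621
P(1−P) = 0.0621 × 0.9379 = 0.0582
I = a² × P(1−P) = 1.81² × 0.0582 = 0.19079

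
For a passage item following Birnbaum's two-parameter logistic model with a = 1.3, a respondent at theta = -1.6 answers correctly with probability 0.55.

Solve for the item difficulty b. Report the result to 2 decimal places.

-1.75

P(theta) = 1 / (1 + exp(−a(theta − b)))
logit(0.55) = ln(0.55/0.45) = 0.2007
b = theta − logit/(a) = -1.6 − 0.2007/1.3000 = -1.7544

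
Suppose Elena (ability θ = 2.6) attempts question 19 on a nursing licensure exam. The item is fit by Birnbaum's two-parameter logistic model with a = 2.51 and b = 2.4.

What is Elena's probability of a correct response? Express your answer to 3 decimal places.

0.623

P(θ) = 1 / (1 + exp(−a(θ − b)))
Exponent: 2.51 × (2.6 − 2.4) = 0.5020
1/(1 + e^{-0.5020}) = 0.6229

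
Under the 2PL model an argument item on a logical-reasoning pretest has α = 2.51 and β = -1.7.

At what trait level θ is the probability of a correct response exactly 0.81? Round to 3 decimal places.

-1.122

P(θ) = 1 / (1 + exp(−α(θ − β)))
logit = ln(0.8100/0.1900) = 1.4500
θ = β + logit/(α) = -1.7 + 1.4500/2.5100 = -1.1223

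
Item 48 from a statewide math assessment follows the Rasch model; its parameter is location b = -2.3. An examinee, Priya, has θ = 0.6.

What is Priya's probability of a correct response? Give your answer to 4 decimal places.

0.9478

P(θ) = 1 / (1 + exp(−(θ − b)))
Exponent: (0.6 − (-2.3)) = 2.9000
1/(1 + e^{-2.9000}) = 0.9478
P = 0.9478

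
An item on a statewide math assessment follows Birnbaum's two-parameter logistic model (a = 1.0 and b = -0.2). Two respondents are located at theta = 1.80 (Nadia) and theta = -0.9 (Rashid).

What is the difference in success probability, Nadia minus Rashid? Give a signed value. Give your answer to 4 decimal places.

P(theta) = 1 / (1 + exp(−a(theta − b)))
P(Nadia) = 0.8808  [exponent 2.0000]
P(Rashid) = 0.3318  [exponent -0.7000]
Difference = 0.8808 − 0.3318 = 0.5490

0.5490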